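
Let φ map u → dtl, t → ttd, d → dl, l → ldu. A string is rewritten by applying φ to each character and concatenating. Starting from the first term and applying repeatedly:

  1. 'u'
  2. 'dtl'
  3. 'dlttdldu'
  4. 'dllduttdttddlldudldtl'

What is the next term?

dllduldudldtlttdttddlttdttddldllduldudldtldlldudlttdldu

Applying the rule to each of the 21 symbols of dllduttdttddlldudldtl gives the pieces dl ldu ldu dl dtl ttd ttd dl ttd ttd dl dl ldu ldu dl dtl dl ldu dl ttd ldu, which concatenate to the answer.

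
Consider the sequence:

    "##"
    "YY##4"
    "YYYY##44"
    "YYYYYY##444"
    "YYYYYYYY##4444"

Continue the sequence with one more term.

s(k+1) = YY·s(k)·4, so each term gains YY as a prefix and 4 as a suffix.
Applying this once more to YYYYYYYY##4444:

YYYYYYYYYY##44444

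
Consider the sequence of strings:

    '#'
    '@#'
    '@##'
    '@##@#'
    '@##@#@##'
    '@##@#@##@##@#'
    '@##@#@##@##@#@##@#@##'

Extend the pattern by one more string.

@##@#@##@##@#@##@#@##@##@#@##@##@#

From term 3 onward, concatenate the last term with the second-to-last: @#·# = @##, @##·@# = @##@#, …
So term 8 is @##@#@##@##@#@##@#@##·@##@#@##@##@#.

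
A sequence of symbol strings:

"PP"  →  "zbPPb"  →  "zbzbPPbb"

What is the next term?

s(k+1) = zb·s(k)·b, so each term gains zb as a prefix and b as a suffix.
Applying this once more to zbzbPPbb:

zbzbzbPPbbb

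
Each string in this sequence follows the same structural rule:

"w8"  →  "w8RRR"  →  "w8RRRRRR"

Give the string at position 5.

Each term is the previous one with RRR appended.
From w8RRRRRR, 2 further steps: w8RRRRRR → w8RRRRRRRRR → (answer).

w8RRRRRRRRRRRR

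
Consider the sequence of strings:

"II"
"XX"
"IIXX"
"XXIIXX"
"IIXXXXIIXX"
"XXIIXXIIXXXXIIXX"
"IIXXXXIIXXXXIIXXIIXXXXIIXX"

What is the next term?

From term 3 onward, concatenate the second-to-last term with the last: II·XX = IIXX, XX·IIXX = XXIIXX, …
Continuing: XXIIXXIIXXXXIIXX · IIXXXXIIXXXXIIXXIIXXXXIIXX gives term 8.

XXIIXXIIXXXXIIXXIIXXXXIIXXXXIIXXIIXXXXIIXX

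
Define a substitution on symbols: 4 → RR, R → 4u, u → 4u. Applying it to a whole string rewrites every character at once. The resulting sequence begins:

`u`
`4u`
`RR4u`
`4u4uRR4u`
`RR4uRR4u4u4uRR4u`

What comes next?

4u4uRR4u4u4uRR4uRR4uRR4u4u4uRR4u

φ(RR4uRR4u4u4uRR4u) expands symbol-by-symbol to 4u 4u RR 4u 4u 4u RR 4u RR 4u RR 4u 4u 4u RR 4u; joining the 16 pieces gives the next term.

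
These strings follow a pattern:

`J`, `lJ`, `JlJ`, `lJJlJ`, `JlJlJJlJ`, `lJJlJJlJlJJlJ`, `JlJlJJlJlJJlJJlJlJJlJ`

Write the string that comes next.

lJJlJJlJlJJlJJlJlJJlJlJJlJJlJlJJlJ

This is a Fibonacci-style word recurrence s(k) = s(k−2)·s(k−1): e.g. J·lJ = JlJ.
So term 8 is lJJlJJlJlJJlJ·JlJlJJlJlJJlJJlJlJJlJ.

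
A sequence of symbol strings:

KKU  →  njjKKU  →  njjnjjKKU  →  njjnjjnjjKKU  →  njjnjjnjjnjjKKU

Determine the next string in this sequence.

Each term is the previous one with njj prepended.
Applying this once more to njjnjjnjjnjjKKU:

njjnjjnjjnjjnjjKKU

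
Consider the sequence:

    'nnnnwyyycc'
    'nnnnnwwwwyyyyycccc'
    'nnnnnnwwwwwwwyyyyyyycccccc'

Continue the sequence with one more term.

Reading off run lengths: n runs 4, 5, 6; w runs 1, 4, 7; y runs 3, 5, 7; c runs 2, 4, 6 — each is linear in n (n = 1, 2, …).
At n = 4 the blocks have lengths 7, 10, 9, 8.

nnnnnnnwwwwwwwwwwyyyyyyyyycccccccc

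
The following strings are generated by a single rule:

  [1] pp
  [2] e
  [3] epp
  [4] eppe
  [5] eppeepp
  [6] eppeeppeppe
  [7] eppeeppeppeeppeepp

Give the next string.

eppeeppeppeeppeeppeppeeppeppe

From term 3 onward, concatenate the last term with the second-to-last: e·pp = epp, epp·e = eppe, …
Continuing: eppeeppeppeeppeepp · eppeeppeppe gives term 8.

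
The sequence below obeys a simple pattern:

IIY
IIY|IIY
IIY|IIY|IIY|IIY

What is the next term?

Every step duplicates the string with '|' between the halves.
Doubling IIY|IIY|IIY|IIY with '|' between the halves:

IIY|IIY|IIY|IIY|IIY|IIY|IIY|IIY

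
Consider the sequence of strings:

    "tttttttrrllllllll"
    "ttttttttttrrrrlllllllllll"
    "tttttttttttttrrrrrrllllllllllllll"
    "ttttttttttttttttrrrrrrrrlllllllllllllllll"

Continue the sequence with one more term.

tttttttttttttttttttrrrrrrrrrrllllllllllllllllllll

The n-th term is 3n+1 t's then 2n-2 r's then 3n+2 l's, where the shown terms are n = 2, 3, 4, 5.
For the next term, n = 6, so the run lengths are 19, 10, 20.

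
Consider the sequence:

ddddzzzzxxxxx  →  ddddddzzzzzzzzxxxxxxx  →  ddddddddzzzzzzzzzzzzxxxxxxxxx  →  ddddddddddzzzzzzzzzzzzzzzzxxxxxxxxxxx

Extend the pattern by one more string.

ddddddddddddzzzzzzzzzzzzzzzzzzzzxxxxxxxxxxxxx

The n-th term is 2n+2 d's then 4n z's then 2n+3 x's (n = 1, 2, …).
For the next term, n = 5, so the run lengths are 12, 20, 13.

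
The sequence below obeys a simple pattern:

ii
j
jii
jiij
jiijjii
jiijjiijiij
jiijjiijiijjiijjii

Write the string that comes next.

Each term (from the third on) is the previous term followed by the one before it: term 3 = j·ii = jii.
Continuing: jiijjiijiijjiijjii · jiijjiijiij gives term 8.

jiijjiijiijjiijjiijiijjiijiij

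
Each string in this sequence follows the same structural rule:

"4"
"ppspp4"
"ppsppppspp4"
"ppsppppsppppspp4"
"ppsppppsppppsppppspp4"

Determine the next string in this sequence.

ppsppppsppppsppppsppppspp4

The strings grow by a fixed prefix ppspp each time.
So the next term is ppspp·ppsppppsppppsppppspp4.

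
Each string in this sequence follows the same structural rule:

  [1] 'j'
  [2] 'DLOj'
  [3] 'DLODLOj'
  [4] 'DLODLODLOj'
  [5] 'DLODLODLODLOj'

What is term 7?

The strings grow by a fixed prefix DLO each time.
From DLODLODLODLOj, 2 further steps: DLODLODLODLOj → DLODLODLODLODLOj → (answer).

DLODLODLODLODLODLOj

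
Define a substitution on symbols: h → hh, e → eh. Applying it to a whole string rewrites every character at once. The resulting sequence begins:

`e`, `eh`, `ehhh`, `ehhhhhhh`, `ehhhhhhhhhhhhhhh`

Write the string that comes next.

ehhhhhhhhhhhhhhhhhhhhhhhhhhhhhhh

φ(ehhhhhhhhhhhhhhh) expands symbol-by-symbol to eh hh hh hh hh hh hh hh hh hh hh hh hh hh hh hh; joining the 16 pieces gives the next term.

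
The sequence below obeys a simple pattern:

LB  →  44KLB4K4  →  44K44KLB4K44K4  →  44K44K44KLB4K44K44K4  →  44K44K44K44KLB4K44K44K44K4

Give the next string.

44K44K44K44K44KLB4K44K44K44K44K4

Every step adds 44K to the front and 4K4 to the end of the previous string.
So the next term is 44K·44K44K44K44KLB4K44K44K44K4·4K4.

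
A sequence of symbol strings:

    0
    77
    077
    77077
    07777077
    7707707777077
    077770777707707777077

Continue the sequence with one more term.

7707707777077077770777707707777077

Each term (from the third on) is the two preceding terms concatenated in order: term 3 = 0·77 = 077.
So term 8 is 7707707777077·077770777707707777077.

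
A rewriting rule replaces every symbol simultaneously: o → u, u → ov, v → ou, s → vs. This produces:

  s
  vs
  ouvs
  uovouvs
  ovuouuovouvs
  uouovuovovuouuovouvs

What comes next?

Rewriting the 20 symbols of uouovuovovuouuovouvs one by one yields ov u ov u ou ov u ou u ou ov u ov ov u ou u ov ou vs; concatenated:

ovuovuouovuouuouovuovovuouuovouvs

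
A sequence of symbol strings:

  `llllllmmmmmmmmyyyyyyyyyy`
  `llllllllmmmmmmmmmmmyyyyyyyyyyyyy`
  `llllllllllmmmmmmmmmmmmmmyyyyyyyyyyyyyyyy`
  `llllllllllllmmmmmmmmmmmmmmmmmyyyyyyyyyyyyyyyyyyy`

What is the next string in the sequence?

Each string has the form l^{2n} m^{3n-1} y^{3n+1}, where the shown terms are n = 3, 4, 5, 6.
For the next term, n = 7, so the run lengths are 14, 20, 22.

llllllllllllllmmmmmmmmmmmmmmmmmmmmyyyyyyyyyyyyyyyyyyyyyy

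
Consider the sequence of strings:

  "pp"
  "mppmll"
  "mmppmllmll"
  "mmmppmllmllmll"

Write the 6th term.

s(k+1) = m·s(k)·mll, so each term gains m as a prefix and mll as a suffix.
From mmmppmllmllmll, 2 further steps: mmmppmllmllmll → mmmmppmllmllmllmll → (answer).

mmmmmppmllmllmllmllmll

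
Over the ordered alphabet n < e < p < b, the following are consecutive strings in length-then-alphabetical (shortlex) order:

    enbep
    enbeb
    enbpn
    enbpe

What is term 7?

Continuing the enumeration 3 steps past enbpe: enbpe → enbpp → enbpb → (answer).

enbbn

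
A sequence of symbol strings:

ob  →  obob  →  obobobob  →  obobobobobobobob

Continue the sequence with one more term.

s(k+1) = s(k)·s(k) — each term doubles the last.
Doubling obobobobobobobob:

obobobobobobobobobobobobobobobob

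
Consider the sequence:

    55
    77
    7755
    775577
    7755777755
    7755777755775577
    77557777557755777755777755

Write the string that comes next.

775577775577557777557777557755777755775577

Each term (from the third on) is the previous term followed by the one before it: term 3 = 77·55 = 7755.
So term 8 is 77557777557755777755777755·7755777755775577.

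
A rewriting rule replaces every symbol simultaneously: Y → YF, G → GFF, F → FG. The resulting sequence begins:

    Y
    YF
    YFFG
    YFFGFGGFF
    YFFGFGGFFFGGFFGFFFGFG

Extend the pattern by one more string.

Rewriting the 21 symbols of YFFGFGGFFFGGFFGFFFGFG one by one yields YF FG FG GFF FG GFF GFF FG FG FG GFF GFF FG FG GFF FG FG FG GFF FG GFF; concatenated:

YFFGFGGFFFGGFFGFFFGFGFGGFFGFFFGFGGFFFGFGFGGFFFGGFF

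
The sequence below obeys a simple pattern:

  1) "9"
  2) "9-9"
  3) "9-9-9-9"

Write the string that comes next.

9-9-9-9-9-9-9-9

Every step duplicates the string with '-' between the halves.
One more doubling of 9-9-9-9 gives the answer.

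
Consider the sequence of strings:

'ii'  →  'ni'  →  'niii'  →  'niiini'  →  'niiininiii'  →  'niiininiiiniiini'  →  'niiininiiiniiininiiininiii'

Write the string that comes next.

niiininiiiniiininiiininiiiniiininiiiniiini

From term 3 onward, concatenate the last term with the second-to-last: ni·ii = niii, niii·ni = niiini, …
So term 8 is niiininiiiniiininiiininiii·niiininiiiniiini.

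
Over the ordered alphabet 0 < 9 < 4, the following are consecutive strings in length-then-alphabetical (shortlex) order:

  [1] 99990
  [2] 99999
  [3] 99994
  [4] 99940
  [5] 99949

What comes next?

Find the rightmost character of 99949 below 4, bump it to the next letter, and reset everything to its right to 0.

99944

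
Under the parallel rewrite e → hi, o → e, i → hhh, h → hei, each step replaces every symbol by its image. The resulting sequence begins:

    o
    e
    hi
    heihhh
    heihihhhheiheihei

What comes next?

Rewriting the 17 symbols of heihihhhheiheihei one by one yields hei hi hhh hei hhh hei hei hei hei hi hhh hei hi hhh hei hi hhh; concatenated:

heihihhhheihhhheiheiheiheihihhhheihihhhheihihhh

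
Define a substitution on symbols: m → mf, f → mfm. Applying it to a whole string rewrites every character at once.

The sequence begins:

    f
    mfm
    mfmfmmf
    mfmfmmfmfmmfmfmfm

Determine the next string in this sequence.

mfmfmmfmfmmfmfmfmmfmfmmfmfmfmmfmfmmfmfmmf

Applying the rule to each of the 17 symbols of mfmfmmfmfmmfmfmfm gives the pieces mf mfm mf mfm mf mf mfm mf mfm mf mf mfm mf mfm mf mfm mf, which concatenate to the answer.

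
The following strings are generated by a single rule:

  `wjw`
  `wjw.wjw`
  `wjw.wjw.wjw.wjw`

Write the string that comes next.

s(k+1) = s(k)·.·s(k) — each term doubles the last with '.' between the halves.
So the next term is two copies of wjw.wjw.wjw.wjw with '.' between the halves.

wjw.wjw.wjw.wjw.wjw.wjw.wjw.wjw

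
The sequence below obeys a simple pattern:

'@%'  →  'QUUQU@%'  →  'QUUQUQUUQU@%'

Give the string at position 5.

The strings grow by a fixed prefix QUUQU each time.
From QUUQUQUUQU@%, 2 further steps: QUUQUQUUQU@% → QUUQUQUUQUQUUQU@% → (answer).

QUUQUQUUQUQUUQUQUUQU@%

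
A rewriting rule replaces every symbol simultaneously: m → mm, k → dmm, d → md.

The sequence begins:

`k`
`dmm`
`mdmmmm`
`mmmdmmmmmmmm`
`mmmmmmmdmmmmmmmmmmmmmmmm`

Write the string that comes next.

Rewriting the 24 symbols of mmmmmmmdmmmmmmmmmmmmmmmm one by one yields mm mm mm mm mm mm mm md mm mm mm mm mm mm mm mm mm mm mm mm mm mm mm mm; concatenated:

mmmmmmmmmmmmmmmdmmmmmmmmmmmmmmmmmmmmmmmmmmmmmmmm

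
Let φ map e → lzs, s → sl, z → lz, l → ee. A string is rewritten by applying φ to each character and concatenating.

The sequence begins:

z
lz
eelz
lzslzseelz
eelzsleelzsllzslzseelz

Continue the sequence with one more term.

lzslzseelzsleelzslzseelzsleeeelzsleelzsllzslzseelz

Applying the rule to each of the 22 symbols of eelzsleelzsllzslzseelz gives the pieces lzs lzs ee lz sl ee lzs lzs ee lz sl ee ee lz sl ee lz sl lzs lzs ee lz, which concatenate to the answer.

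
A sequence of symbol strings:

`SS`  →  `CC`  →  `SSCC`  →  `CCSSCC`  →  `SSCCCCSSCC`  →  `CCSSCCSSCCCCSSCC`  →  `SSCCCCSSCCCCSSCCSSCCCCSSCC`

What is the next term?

From term 3 onward, concatenate the second-to-last term with the last: SS·CC = SSCC, CC·SSCC = CCSSCC, …
Continuing: CCSSCCSSCCCCSSCC · SSCCCCSSCCCCSSCCSSCCCCSSCC gives term 8.

CCSSCCSSCCCCSSCCSSCCCCSSCCCCSSCCSSCCCCSSCC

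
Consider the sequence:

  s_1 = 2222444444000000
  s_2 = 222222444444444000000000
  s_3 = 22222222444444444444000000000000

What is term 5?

Each string has the form 2^{2n} 4^{3n} 0^{3n}, where the shown terms are n = 2, 3, 4.
For term 5, n = 6, so the run lengths are 12, 18, 18.

222222222222444444444444444444000000000000000000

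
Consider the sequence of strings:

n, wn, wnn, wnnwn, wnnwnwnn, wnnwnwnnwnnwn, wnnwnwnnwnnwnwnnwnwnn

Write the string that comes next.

This is a Fibonacci-style word recurrence s(k) = s(k−1)·s(k−2): e.g. wn·n = wnn.
Continuing: wnnwnwnnwnnwnwnnwnwnn · wnnwnwnnwnnwn gives term 8.

wnnwnwnnwnnwnwnnwnwnnwnnwnwnnwnnwn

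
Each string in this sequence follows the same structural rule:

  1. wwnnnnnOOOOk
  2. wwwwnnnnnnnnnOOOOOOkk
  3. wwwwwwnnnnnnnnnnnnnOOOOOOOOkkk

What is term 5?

The n-th term is 2n w's then 4n+1 n's then 2n+2 O's then n k's (n = 1, 2, …).
Setting n = 5 gives 10, 21, 12, 5 characters in each block.

wwwwwwwwwwnnnnnnnnnnnnnnnnnnnnnOOOOOOOOOOOOkkkkk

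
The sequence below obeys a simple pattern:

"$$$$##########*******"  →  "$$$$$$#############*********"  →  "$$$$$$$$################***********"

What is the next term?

Each string has the form $^{2n-2} #^{3n+1} *^{2n+1}, where the shown terms are n = 3, 4, 5.
Setting n = 6 gives 10, 19, 13 characters in each block.

$$$$$$$$$$###################*************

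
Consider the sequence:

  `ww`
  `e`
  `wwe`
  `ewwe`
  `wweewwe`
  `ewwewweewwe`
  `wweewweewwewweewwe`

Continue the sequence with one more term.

ewwewweewwewweewweewwewweewwe

Each term (from the third on) is the two preceding terms concatenated in order: term 3 = ww·e = wwe.
Continuing: ewwewweewwe · wweewweewwewweewwe gives term 8.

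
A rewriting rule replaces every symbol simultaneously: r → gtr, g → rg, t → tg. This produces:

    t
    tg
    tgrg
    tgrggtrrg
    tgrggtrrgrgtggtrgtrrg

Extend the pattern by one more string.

tgrggtrrgrgtggtrgtrrggtrrgtgrgrgtggtrrgtggtrgtrrg

φ(tgrggtrrgrgtggtrgtrrg) expands symbol-by-symbol to tg rg gtr rg rg tg gtr gtr rg gtr rg tg rg rg tg gtr rg tg gtr gtr rg; joining the 21 pieces gives the next term.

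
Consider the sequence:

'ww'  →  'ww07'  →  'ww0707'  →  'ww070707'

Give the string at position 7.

ww070707070707

Each term is the previous one with 07 appended.
From ww070707, 3 further steps: ww070707 → ww07070707 → ww0707070707 → (answer).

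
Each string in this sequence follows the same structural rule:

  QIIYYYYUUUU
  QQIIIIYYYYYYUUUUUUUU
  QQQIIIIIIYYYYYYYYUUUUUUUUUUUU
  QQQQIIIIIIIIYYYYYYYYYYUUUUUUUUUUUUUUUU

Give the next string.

QQQQQIIIIIIIIIIYYYYYYYYYYYYUUUUUUUUUUUUUUUUUUUU

Reading off run lengths: Q runs 1, 2, 3, 4; I runs 2, 4, 6, 8; Y runs 4, 6, 8, 10; U runs 4, 8, 12, 16 — each is linear in n (n = 1, 2, …).
For the next term, n = 5, so the run lengths are 5, 10, 12, 20.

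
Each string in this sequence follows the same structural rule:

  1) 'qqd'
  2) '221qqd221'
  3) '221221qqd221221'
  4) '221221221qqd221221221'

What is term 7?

Every step adds 221 to the front and 221 to the end of the previous string.
From 221221221qqd221221221, 3 further steps: 221221221qqd221221221 → 221221221221qqd221221221221 → 221221221221221qqd221221221221221 → (answer).

221221221221221221qqd221221221221221221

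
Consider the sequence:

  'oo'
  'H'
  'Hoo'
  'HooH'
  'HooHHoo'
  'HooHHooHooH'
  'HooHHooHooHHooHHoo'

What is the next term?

HooHHooHooHHooHHooHooHHooHooH

Each term (from the third on) is the previous term followed by the one before it: term 3 = H·oo = Hoo.
Continuing: HooHHooHooHHooHHoo · HooHHooHooH gives term 8.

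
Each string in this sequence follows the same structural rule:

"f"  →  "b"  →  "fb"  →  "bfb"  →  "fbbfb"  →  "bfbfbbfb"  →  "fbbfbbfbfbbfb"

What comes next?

bfbfbbfbfbbfbbfbfbbfb

This is a Fibonacci-style word recurrence s(k) = s(k−2)·s(k−1): e.g. f·b = fb.
Continuing: bfbfbbfb · fbbfbbfbfbbfb gives term 8.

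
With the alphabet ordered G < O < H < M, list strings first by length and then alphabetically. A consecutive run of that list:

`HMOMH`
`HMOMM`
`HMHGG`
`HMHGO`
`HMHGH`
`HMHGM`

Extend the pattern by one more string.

HMHOG

The successor of HMHGM increments the rightmost position that isn't already M and resets every position after it to G.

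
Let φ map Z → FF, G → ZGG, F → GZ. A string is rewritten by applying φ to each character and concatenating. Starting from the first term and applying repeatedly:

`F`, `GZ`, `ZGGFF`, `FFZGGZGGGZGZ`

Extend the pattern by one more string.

GZGZFFZGGZGGFFZGGZGGZGGFFZGGFF

Rewriting each symbol of FFZGGZGGGZGZ: F→GZ, F→GZ, Z→FF, G→ZGG, G→ZGG, Z→FF, G→ZGG, G→ZGG, G→ZGG, Z→FF, G→ZGG, Z→FF, which concatenates to GZ GZ FF ZGG ZGG FF ZGG ZGG ZGG FF ZGG FF.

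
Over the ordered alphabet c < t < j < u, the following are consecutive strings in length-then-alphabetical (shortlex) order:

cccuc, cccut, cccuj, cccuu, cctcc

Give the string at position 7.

Advancing 2 positions from cctcc through cctcc → cctct reaches term 7.

cctcj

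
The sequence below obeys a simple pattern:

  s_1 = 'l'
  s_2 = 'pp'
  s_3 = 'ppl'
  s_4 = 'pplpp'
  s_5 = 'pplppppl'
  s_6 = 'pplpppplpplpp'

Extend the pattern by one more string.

This is a Fibonacci-style word recurrence s(k) = s(k−1)·s(k−2): e.g. pp·l = ppl.
The next term joins pplpppplpplpp and pplppppl.

pplpppplpplpppplppppl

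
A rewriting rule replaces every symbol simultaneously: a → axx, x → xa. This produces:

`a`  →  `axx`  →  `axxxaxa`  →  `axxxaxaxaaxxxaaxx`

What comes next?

axxxaxaxaaxxxaaxxxaaxxaxxxaxaxaaxxaxxxaxa

Applying the rule to each of the 17 symbols of axxxaxaxaaxxxaaxx gives the pieces axx xa xa xa axx xa axx xa axx axx xa xa xa axx axx xa xa, which concatenate to the answer.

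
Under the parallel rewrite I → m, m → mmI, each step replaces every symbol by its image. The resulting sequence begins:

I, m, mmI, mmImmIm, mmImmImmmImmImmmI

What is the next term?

Applying the rule to each of the 17 symbols of mmImmImmmImmImmmI gives the pieces mmI mmI m mmI mmI m mmI mmI mmI m mmI mmI m mmI mmI mmI m, which concatenate to the answer.

mmImmImmmImmImmmImmImmImmmImmImmmImmImmIm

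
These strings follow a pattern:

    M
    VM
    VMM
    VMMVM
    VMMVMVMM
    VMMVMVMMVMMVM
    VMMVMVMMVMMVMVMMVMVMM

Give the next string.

Each term (from the third on) is the previous term followed by the one before it: term 3 = VM·M = VMM.
Continuing: VMMVMVMMVMMVMVMMVMVMM · VMMVMVMMVMMVM gives term 8.

VMMVMVMMVMMVMVMMVMVMMVMMVMVMMVMMVM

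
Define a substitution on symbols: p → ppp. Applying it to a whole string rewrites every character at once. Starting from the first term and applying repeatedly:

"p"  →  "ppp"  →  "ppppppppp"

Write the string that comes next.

Expanding ppppppppp: p→ppp, p→ppp, p→ppp, p→ppp, p→ppp, p→ppp, p→ppp, p→ppp, p→ppp. Concatenated: ppp ppp ppp ppp ppp ppp ppp ppp ppp.

ppppppppppppppppppppppppppp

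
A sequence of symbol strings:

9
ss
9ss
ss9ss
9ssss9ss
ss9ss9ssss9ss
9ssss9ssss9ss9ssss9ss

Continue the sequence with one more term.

Each term (from the third on) is the two preceding terms concatenated in order: term 3 = 9·ss = 9ss.
So term 8 is ss9ss9ssss9ss·9ssss9ssss9ss9ssss9ss.

ss9ss9ssss9ss9ssss9ssss9ss9ssss9ss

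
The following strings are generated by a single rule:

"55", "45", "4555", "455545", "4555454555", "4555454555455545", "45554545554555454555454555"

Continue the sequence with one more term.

455545455545554545554545554555454555455545

This is a Fibonacci-style word recurrence s(k) = s(k−1)·s(k−2): e.g. 45·55 = 4555.
Continuing: 45554545554555454555454555 · 4555454555455545 gives term 8.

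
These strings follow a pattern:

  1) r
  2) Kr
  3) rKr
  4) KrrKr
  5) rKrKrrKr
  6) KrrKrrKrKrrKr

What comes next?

rKrKrrKrKrrKrrKrKrrKr

This is a Fibonacci-style word recurrence s(k) = s(k−2)·s(k−1): e.g. r·Kr = rKr.
So term 7 is rKrKrrKr·KrrKrrKrKrrKr.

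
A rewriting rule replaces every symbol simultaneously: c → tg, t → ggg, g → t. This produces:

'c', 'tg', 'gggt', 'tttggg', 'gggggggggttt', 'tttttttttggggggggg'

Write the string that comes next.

Applying the rule to each of the 18 symbols of tttttttttggggggggg gives the pieces ggg ggg ggg ggg ggg ggg ggg ggg ggg t t t t t t t t t, which concatenate to the answer.

gggggggggggggggggggggggggggttttttttt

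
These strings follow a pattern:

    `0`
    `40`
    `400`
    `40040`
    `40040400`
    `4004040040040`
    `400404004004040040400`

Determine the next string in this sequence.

Each term (from the third on) is the previous term followed by the one before it: term 3 = 40·0 = 400.
So term 8 is 400404004004040040400·4004040040040.

4004040040040400404004004040040040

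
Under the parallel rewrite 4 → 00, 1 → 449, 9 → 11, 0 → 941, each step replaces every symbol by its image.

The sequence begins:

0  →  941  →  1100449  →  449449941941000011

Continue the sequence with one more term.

00001100001111004491100449941941941941449449

Applying the rule to each of the 18 symbols of 449449941941000011 gives the pieces 00 00 11 00 00 11 11 00 449 11 00 449 941 941 941 941 449 449, which concatenate to the answer.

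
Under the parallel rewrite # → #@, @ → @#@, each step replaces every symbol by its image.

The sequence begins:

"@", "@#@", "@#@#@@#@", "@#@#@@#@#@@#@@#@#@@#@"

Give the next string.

Rewriting the 21 symbols of @#@#@@#@#@@#@@#@#@@#@ one by one yields @#@ #@ @#@ #@ @#@ @#@ #@ @#@ #@ @#@ @#@ #@ @#@ @#@ #@ @#@ #@ @#@ @#@ #@ @#@; concatenated:

@#@#@@#@#@@#@@#@#@@#@#@@#@@#@#@@#@@#@#@@#@#@@#@@#@#@@#@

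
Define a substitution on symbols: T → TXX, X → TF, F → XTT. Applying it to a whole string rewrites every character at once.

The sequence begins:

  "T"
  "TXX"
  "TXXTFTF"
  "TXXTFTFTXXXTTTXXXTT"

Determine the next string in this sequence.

TXXTFTFTXXXTTTXXXTTTXXTFTFTFTXXTXXTXXTFTFTFTXXTXX

Replace each of the 19 characters of TXXTFTFTXXXTTTXXXTT in place — TXX TF TF TXX XTT TXX XTT TXX TF TF TF TXX TXX TXX TF TF TF TXX TXX — and concatenate.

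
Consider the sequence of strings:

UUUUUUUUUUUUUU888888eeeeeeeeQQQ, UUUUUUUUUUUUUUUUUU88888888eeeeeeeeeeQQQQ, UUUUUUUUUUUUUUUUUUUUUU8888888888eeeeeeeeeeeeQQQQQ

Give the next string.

Each string has the form U^{4n+2} 8^{2n} e^{2n+2} Q^{n}, where the shown terms are n = 3, 4, 5.
At n = 6 the blocks have lengths 26, 12, 14, 6.

UUUUUUUUUUUUUUUUUUUUUUUUUU888888888888eeeeeeeeeeeeeeQQQQQQ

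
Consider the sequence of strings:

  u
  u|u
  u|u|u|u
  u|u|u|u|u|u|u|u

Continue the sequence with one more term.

Each string is two copies of the previous one joined by '|'.
One more doubling of u|u|u|u|u|u|u|u gives the answer.

u|u|u|u|u|u|u|u|u|u|u|u|u|u|u|u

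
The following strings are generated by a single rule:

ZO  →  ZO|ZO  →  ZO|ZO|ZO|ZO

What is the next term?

Each string is two copies of the previous one joined by '|'.
So the next term is two copies of ZO|ZO|ZO|ZO with '|' between the halves.

ZO|ZO|ZO|ZO|ZO|ZO|ZO|ZO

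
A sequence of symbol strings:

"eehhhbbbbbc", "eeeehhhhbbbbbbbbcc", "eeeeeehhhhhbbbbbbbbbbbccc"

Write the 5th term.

eeeeeeeeeehhhhhhhbbbbbbbbbbbbbbbbbccccc

The n-th term is 2n e's then n+2 h's then 3n+2 b's then n c's (n = 1, 2, …).
At n = 5 the blocks have lengths 10, 7, 17, 5.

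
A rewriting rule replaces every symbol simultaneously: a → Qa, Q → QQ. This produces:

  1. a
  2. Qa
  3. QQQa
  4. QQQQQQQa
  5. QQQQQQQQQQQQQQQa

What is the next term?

QQQQQQQQQQQQQQQQQQQQQQQQQQQQQQQa

φ(QQQQQQQQQQQQQQQa) expands symbol-by-symbol to QQ QQ QQ QQ QQ QQ QQ QQ QQ QQ QQ QQ QQ QQ QQ Qa; joining the 16 pieces gives the next term.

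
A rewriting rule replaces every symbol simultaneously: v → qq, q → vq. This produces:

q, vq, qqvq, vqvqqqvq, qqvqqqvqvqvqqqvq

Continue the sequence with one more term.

vqvqqqvqvqvqqqvqqqvqqqvqvqvqqqvq

Applying the rule to each of the 16 symbols of qqvqqqvqvqvqqqvq gives the pieces vq vq qq vq vq vq qq vq qq vq qq vq vq vq qq vq, which concatenate to the answer.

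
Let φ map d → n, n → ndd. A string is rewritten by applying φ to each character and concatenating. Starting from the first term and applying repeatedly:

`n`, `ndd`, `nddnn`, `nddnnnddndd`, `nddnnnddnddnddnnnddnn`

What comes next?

Applying the rule to each of the 21 symbols of nddnnnddnddnddnnnddnn gives the pieces ndd n n ndd ndd ndd n n ndd n n ndd n n ndd ndd ndd n n ndd ndd, which concatenate to the answer.

nddnnnddnddnddnnnddnnnddnnnddnddnddnnnddndd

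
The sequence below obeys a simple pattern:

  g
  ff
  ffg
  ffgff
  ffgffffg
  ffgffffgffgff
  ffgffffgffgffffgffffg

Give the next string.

ffgffffgffgffffgffffgffgffffgffgff

Each term (from the third on) is the previous term followed by the one before it: term 3 = ff·g = ffg.
So term 8 is ffgffffgffgffffgffffg·ffgffffgffgff.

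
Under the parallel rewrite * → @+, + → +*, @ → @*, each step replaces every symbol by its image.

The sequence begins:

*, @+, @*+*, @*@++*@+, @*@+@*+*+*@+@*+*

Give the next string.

Replace each of the 16 characters of @*@+@*+*+*@+@*+* in place — @* @+ @* +* @* @+ +* @+ +* @+ @* +* @* @+ +* @+ — and concatenate.

@*@+@*+*@*@++*@++*@+@*+*@*@++*@+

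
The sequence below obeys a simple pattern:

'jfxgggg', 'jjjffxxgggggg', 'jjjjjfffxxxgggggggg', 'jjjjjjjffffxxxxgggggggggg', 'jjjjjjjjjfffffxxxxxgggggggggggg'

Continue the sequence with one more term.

Term n consists of 2n-1 j's, followed by n f's, followed by n x's, followed by 2n+2 g's (n = 1, 2, …).
For the next term, n = 6, so the run lengths are 11, 6, 6, 14.

jjjjjjjjjjjffffffxxxxxxgggggggggggggg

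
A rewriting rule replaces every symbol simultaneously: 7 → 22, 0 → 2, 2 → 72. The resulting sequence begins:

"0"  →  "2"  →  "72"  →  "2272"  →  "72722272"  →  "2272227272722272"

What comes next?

72722272727222722272227272722272

φ(2272227272722272) expands symbol-by-symbol to 72 72 22 72 72 72 22 72 22 72 22 72 72 72 22 72; joining the 16 pieces gives the next term.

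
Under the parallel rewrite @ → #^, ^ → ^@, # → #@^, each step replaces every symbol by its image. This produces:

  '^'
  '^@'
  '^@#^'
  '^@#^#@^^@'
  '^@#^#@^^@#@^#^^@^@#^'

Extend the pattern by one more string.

^@#^#@^^@#@^#^^@^@#^#@^#^^@#@^^@^@#^^@#^#@^^@

Applying the rule to each of the 20 symbols of ^@#^#@^^@#@^#^^@^@#^ gives the pieces ^@ #^ #@^ ^@ #@^ #^ ^@ ^@ #^ #@^ #^ ^@ #@^ ^@ ^@ #^ ^@ #^ #@^ ^@, which concatenate to the answer.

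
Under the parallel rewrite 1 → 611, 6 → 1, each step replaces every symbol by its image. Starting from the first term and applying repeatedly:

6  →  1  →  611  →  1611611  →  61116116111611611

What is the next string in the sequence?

Rewriting the 17 symbols of 61116116111611611 one by one yields 1 611 611 611 1 611 611 1 611 611 611 1 611 611 1 611 611; concatenated:

16116116111611611161161161116116111611611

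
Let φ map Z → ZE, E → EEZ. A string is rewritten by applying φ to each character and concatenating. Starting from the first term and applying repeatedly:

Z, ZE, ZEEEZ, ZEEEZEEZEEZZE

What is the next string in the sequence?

Replace each of the 13 characters of ZEEEZEEZEEZZE in place — ZE EEZ EEZ EEZ ZE EEZ EEZ ZE EEZ EEZ ZE ZE EEZ — and concatenate.

ZEEEZEEZEEZZEEEZEEZZEEEZEEZZEZEEEZ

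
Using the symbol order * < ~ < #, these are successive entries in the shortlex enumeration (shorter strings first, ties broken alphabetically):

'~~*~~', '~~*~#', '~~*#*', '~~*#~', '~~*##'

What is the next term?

Find the rightmost character of ~~*## below #, bump it to the next letter, and reset everything to its right to *.

~~~**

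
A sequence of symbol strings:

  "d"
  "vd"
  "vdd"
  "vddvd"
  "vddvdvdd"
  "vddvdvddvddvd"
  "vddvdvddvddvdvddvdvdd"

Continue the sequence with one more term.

vddvdvddvddvdvddvdvddvddvdvddvddvd

This is a Fibonacci-style word recurrence s(k) = s(k−1)·s(k−2): e.g. vd·d = vdd.
The next term joins vddvdvddvddvdvddvdvdd and vddvdvddvddvd.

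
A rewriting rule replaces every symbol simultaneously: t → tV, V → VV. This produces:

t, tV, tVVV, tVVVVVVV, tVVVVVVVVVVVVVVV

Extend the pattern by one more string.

tVVVVVVVVVVVVVVVVVVVVVVVVVVVVVVV

Replace each of the 16 characters of tVVVVVVVVVVVVVVV in place — tV VV VV VV VV VV VV VV VV VV VV VV VV VV VV VV — and concatenate.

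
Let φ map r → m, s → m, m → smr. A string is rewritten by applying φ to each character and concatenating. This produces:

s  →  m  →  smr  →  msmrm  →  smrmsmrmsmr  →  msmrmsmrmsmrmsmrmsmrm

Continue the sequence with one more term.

Replace each of the 21 characters of msmrmsmrmsmrmsmrmsmrm in place — smr m smr m smr m smr m smr m smr m smr m smr m smr m smr m smr — and concatenate.

smrmsmrmsmrmsmrmsmrmsmrmsmrmsmrmsmrmsmrmsmr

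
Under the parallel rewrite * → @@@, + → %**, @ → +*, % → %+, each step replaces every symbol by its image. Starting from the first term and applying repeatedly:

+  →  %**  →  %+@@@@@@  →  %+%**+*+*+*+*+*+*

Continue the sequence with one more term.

Applying the rule to each of the 17 symbols of %+%**+*+*+*+*+*+* gives the pieces %+ %** %+ @@@ @@@ %** @@@ %** @@@ %** @@@ %** @@@ %** @@@ %** @@@, which concatenate to the answer.

%+%**%+@@@@@@%**@@@%**@@@%**@@@%**@@@%**@@@%**@@@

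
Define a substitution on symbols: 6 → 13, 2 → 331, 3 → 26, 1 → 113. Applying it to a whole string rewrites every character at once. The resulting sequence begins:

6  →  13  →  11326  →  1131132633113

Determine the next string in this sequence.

Replace each of the 13 characters of 1131132633113 in place — 113 113 26 113 113 26 331 13 26 26 113 113 26 — and concatenate.

113113261131132633113262611311326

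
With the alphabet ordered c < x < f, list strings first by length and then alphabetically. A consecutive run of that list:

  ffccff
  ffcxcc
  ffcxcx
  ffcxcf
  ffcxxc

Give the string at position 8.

Stepping forward 3 times from ffcxxc: ffcxxc → ffcxxx → ffcxxf, then the target.

ffcxfc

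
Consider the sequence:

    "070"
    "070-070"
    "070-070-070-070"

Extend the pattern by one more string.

070-070-070-070-070-070-070-070

Each string is two copies of the previous one joined by '-'.
So the next term is two copies of 070-070-070-070 with '-' between the halves.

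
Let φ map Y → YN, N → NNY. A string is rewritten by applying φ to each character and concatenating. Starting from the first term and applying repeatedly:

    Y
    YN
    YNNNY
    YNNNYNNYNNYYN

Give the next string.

Applying the rule to each of the 13 symbols of YNNNYNNYNNYYN gives the pieces YN NNY NNY NNY YN NNY NNY YN NNY NNY YN YN NNY, which concatenate to the answer.

YNNNYNNYNNYYNNNYNNYYNNNYNNYYNYNNNY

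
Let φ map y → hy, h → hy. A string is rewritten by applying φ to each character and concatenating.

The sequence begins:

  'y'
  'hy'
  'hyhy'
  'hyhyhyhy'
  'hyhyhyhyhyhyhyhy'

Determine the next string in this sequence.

Applying the rule to each of the 16 symbols of hyhyhyhyhyhyhyhy gives the pieces hy hy hy hy hy hy hy hy hy hy hy hy hy hy hy hy, which concatenate to the answer.

hyhyhyhyhyhyhyhyhyhyhyhyhyhyhyhy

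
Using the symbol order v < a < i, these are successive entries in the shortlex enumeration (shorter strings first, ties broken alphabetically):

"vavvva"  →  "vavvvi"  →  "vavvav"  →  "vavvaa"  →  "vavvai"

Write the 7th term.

Stepping forward 2 times from vavvai: vavvai → vavviv, then the target.

vavvia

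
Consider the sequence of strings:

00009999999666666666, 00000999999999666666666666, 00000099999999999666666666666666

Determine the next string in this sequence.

The n-th term is n+1 0's then 2n+1 9's then 3n 6's, where the shown terms are n = 3, 4, 5.
At n = 6 the blocks have lengths 7, 13, 18.

00000009999999999999666666666666666666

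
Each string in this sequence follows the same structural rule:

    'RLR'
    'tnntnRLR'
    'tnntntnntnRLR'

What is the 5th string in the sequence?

tnntntnntntnntntnntnRLR

The strings grow by a fixed prefix tnntn each time.
From tnntntnntnRLR, 2 further steps: tnntntnntnRLR → tnntntnntntnntnRLR → (answer).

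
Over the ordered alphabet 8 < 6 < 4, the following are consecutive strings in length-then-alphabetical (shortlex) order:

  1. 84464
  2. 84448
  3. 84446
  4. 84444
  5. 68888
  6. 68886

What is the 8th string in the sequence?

Continuing the enumeration 2 steps past 68886: 68886 → 68884 → (answer).

68868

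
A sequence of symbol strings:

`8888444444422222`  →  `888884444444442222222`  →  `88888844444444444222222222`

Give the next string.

Reading off run lengths: 8 runs 4, 5, 6; 4 runs 7, 9, 11; 2 runs 5, 7, 9 — each is linear in n, where the shown terms are n = 3, 4, 5.
Setting n = 6 gives 7, 13, 11 characters in each block.

8888888444444444444422222222222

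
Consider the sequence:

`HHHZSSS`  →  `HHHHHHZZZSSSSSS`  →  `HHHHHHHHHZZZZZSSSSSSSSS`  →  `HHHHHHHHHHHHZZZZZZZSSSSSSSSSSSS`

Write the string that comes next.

The n-th term is 3n H's then 2n-1 Z's then 3n S's (n = 1, 2, …).
For the next term, n = 5, so the run lengths are 15, 9, 15.

HHHHHHHHHHHHHHHZZZZZZZZZSSSSSSSSSSSSSSS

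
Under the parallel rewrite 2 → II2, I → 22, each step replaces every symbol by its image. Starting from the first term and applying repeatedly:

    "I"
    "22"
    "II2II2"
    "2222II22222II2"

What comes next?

II2II2II2II22222II2II2II2II2II22222II2

Applying the rule to each of the 14 symbols of 2222II22222II2 gives the pieces II2 II2 II2 II2 22 22 II2 II2 II2 II2 II2 22 22 II2, which concatenate to the answer.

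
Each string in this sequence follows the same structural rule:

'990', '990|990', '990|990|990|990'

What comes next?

Every step duplicates the string with '|' between the halves.
One more doubling of 990|990|990|990 gives the answer.

990|990|990|990|990|990|990|990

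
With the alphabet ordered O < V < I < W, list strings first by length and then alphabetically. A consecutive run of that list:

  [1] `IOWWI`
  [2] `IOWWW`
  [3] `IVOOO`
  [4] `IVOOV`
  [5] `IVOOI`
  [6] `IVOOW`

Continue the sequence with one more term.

The successor of IVOOW increments the rightmost position that isn't already W and resets every position after it to O.

IVOVO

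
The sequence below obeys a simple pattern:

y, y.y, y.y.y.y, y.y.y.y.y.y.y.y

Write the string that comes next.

y.y.y.y.y.y.y.y.y.y.y.y.y.y.y.y

Each string is two copies of the previous one joined by '.'.
One more doubling of y.y.y.y.y.y.y.y gives the answer.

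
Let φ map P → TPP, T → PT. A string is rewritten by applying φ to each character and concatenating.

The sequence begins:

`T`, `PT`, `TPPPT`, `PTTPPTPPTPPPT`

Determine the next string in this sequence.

Applying the rule to each of the 13 symbols of PTTPPTPPTPPPT gives the pieces TPP PT PT TPP TPP PT TPP TPP PT TPP TPP TPP PT, which concatenate to the answer.

TPPPTPTTPPTPPPTTPPTPPPTTPPTPPTPPPT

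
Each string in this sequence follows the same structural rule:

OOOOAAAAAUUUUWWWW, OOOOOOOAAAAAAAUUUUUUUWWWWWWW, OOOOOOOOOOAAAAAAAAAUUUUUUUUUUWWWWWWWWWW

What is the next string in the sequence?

Term n consists of 3n-2 O's, followed by 2n+1 A's, followed by 3n-2 U's, followed by 3n-2 W's, where the shown terms are n = 2, 3, 4.
Setting n = 5 gives 13, 11, 13, 13 characters in each block.

OOOOOOOOOOOOOAAAAAAAAAAAUUUUUUUUUUUUUWWWWWWWWWWWWW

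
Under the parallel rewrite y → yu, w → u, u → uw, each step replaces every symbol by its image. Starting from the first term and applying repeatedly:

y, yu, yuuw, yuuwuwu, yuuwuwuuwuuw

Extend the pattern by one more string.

Rewriting each symbol of yuuwuwuuwuuw: y→yu, u→uw, u→uw, w→u, u→uw, w→u, u→uw, u→uw, w→u, u→uw, u→uw, w→u, which concatenates to yu uw uw u uw u uw uw u uw uw u.

yuuwuwuuwuuwuwuuwuwu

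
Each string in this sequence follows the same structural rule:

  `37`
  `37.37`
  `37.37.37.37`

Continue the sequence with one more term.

Each string is two copies of the previous one joined by '.'.
So the next term is two copies of 37.37.37.37 with '.' between the halves.

37.37.37.37.37.37.37.37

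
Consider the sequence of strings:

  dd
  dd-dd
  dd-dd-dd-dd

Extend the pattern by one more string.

Each string is two copies of the previous one joined by '-'.
One more doubling of dd-dd-dd-dd gives the answer.

dd-dd-dd-dd-dd-dd-dd-dd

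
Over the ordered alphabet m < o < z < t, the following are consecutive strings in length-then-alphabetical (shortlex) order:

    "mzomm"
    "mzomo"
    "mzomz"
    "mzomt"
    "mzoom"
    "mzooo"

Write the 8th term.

mzoot

Continuing the enumeration 2 steps past mzooo: mzooo → mzooz → (answer).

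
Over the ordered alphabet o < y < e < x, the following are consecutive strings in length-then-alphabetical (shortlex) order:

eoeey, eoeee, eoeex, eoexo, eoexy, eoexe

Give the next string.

The successor of eoexe increments the rightmost position that isn't already x and resets every position after it to o.

eoexx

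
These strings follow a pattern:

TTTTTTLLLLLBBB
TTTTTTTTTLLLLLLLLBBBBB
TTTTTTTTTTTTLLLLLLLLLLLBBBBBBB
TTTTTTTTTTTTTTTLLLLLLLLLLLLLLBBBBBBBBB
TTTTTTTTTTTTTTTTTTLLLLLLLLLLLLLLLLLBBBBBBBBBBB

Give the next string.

The n-th term is 3n T's then 3n-1 L's then 2n-1 B's, where the shown terms are n = 2, 3, 4, 5, 6.
For the next term, n = 7, so the run lengths are 21, 20, 13.

TTTTTTTTTTTTTTTTTTTTTLLLLLLLLLLLLLLLLLLLLBBBBBBBBBBBBB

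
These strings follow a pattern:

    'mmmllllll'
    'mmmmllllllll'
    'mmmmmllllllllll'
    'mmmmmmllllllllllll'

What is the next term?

mmmmmmmllllllllllllll

Reading off run lengths: m runs 3, 4, 5, 6; l runs 6, 8, 10, 12 — each is linear in n, where the shown terms are n = 2, 3, 4, 5.
At n = 6 the blocks have lengths 7, 14.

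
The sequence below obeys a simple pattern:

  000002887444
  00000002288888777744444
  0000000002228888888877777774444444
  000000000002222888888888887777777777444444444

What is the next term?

00000000000002222288888888888888777777777777744444444444

Reading off run lengths: 0 runs 5, 7, 9, 11; 2 runs 1, 2, 3, 4; 8 runs 2, 5, 8, 11; 7 runs 1, 4, 7, 10; 4 runs 3, 5, 7, 9 — each is linear in n (n = 1, 2, …).
For the next term, n = 5, so the run lengths are 13, 5, 14, 13, 11.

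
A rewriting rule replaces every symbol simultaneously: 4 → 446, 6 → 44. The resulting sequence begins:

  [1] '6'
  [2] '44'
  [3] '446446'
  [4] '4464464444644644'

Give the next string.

44644644446446444464464464464444644644446446

φ(4464464444644644) expands symbol-by-symbol to 446 446 44 446 446 44 446 446 446 446 44 446 446 44 446 446; joining the 16 pieces gives the next term.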